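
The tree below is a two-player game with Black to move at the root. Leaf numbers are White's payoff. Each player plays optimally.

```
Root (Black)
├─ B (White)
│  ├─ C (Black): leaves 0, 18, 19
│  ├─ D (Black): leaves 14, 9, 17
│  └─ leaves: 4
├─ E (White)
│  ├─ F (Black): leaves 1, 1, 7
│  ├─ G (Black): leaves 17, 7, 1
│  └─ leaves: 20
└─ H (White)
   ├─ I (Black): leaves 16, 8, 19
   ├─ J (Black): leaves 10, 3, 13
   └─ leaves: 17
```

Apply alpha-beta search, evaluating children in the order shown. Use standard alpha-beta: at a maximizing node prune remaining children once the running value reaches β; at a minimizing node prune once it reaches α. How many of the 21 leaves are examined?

C [α=-∞,β=+∞]: v=0
D [α=0,β=+∞]: v=9
B [α=-∞,β=+∞]: v=9
F [α=-∞,β=9]: v=1
G [α=1,β=9]: v=1
E [α=-∞,β=9]: v=20
I [α=-∞,β=9]: v=8
J [α=8,β=9]: v=3 after child 2 ≤ α → α-cutoff, skip 1
H [α=-∞,β=9]: v=17
Root [α=-∞,β=+∞]: v=9
Leaves evaluated: 20 of 21.

20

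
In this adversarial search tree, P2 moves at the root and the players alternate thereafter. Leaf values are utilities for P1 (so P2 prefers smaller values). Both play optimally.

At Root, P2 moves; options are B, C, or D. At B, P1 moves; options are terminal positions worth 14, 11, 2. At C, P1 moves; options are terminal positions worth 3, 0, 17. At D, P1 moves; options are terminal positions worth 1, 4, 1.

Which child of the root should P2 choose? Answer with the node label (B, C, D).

B (P1): max(14, 11, 2) = 14
C (P1): max(3, 0, 17) = 17
D (P1): max(1, 4, 1) = 4
Root (P2): min(14, 17, 4) = 4
P2 picks the child with the lowest value: D (value 4).

D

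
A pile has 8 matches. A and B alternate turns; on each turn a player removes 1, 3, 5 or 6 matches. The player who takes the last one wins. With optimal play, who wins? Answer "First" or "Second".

First

W/L table (W = player to move can force a win):
i:   0  1  2  3  4  5  6  7  8
     L  W  L  W  L  W  W  W  W
Position 8 is W, so the first player wins.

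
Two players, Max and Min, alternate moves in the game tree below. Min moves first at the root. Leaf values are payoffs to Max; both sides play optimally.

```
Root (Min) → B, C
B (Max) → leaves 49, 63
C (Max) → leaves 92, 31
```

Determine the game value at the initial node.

63

B (Max): max(49, 63) = 63
C (Max): max(92, 31) = 92
Root (Min): min(63, 92) = 63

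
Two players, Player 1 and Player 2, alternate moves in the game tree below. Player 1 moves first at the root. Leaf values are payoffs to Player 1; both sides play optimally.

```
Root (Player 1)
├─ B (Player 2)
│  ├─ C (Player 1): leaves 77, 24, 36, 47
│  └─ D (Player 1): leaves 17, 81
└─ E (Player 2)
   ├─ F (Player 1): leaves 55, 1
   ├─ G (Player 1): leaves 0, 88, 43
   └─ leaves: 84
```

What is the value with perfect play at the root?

C (Player 1): max(77, 24, 36, 47) = 77
D (Player 1): max(17, 81) = 81
B (Player 2): min(77, 81) = 77
F (Player 1): max(55, 1) = 55
G (Player 1): max(0, 88, 43) = 88
E (Player 2): min(55, 88, 84) = 55
Root (Player 1): max(77, 55) = 77

77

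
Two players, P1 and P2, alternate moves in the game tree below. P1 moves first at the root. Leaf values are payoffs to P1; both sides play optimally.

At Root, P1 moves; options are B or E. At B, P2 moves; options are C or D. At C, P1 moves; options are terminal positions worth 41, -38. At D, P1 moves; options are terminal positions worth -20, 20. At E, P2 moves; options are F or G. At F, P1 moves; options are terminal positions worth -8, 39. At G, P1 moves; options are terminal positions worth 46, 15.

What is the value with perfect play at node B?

C: max(41, -38) = 41
D: max(-20, 20) = 20
B: min(41, 20) = 20

20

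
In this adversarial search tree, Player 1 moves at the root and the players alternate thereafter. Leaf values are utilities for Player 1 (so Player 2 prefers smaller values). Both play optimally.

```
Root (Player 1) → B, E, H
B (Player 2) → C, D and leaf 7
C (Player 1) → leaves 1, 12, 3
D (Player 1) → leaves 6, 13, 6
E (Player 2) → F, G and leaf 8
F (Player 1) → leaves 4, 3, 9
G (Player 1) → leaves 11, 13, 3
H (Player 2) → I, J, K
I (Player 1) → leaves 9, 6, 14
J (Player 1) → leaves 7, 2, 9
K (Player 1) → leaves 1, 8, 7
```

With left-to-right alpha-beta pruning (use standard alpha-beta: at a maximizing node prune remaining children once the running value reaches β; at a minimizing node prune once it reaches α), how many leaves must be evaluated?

20

C [α=-∞,β=+∞]: v=12
D [α=-∞,β=12]: v=13 after child 2 ≥ β → β-cutoff, skip 1
B [α=-∞,β=+∞]: v=7
F [α=7,β=+∞]: v=9
G [α=7,β=9]: v=11 after child 1 ≥ β → β-cutoff, skip 2
E [α=7,β=+∞]: v=8
I [α=8,β=+∞]: v=14
J [α=8,β=14]: v=9
K [α=8,β=9]: v=8
H [α=8,β=+∞]: v=8
Root [α=-∞,β=+∞]: v=8
Leaves evaluated: 20 of 23.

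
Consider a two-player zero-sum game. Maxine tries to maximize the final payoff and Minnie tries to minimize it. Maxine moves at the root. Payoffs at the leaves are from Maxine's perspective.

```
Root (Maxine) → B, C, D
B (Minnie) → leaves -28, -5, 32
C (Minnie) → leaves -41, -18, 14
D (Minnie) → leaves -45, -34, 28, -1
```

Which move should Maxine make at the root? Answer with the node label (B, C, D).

B

B (Minnie): min(-28, -5, 32) = -28
C (Minnie): min(-41, -18, 14) = -41
D (Minnie): min(-45, -34, 28, -1) = -45
Root (Maxine): max(-28, -41, -45) = -28
Maxine picks the child with the highest value: B (value -28).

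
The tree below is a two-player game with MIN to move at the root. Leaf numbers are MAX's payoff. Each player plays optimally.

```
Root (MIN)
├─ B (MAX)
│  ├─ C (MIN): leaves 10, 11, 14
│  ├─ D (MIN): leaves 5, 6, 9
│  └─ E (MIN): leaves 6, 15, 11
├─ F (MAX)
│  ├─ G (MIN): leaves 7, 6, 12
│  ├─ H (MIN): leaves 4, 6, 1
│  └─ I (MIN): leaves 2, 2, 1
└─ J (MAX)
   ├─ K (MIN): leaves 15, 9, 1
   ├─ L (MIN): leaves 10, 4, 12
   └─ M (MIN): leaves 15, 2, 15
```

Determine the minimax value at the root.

C (MIN): min(10, 11, 14) = 10
D (MIN): min(5, 6, 9) = 5
E (MIN): min(6, 15, 11) = 6
B (MAX): max(10, 5, 6) = 10
G (MIN): min(7, 6, 12) = 6
H (MIN): min(4, 6, 1) = 1
I (MIN): min(2, 2, 1) = 1
F (MAX): max(6, 1, 1) = 6
K (MIN): min(15, 9, 1) = 1
L (MIN): min(10, 4, 12) = 4
M (MIN): min(15, 2, 15) = 2
J (MAX): max(1, 4, 2) = 4
Root (MIN): min(10, 6, 4) = 4

4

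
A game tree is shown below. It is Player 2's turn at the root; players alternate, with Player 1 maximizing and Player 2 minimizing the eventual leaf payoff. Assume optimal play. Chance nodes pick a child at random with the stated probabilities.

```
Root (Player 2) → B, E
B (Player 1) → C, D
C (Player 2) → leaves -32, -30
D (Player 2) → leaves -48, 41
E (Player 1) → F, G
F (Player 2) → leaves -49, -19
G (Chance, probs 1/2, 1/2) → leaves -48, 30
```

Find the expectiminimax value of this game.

C (Player 2): min(-32, -30) = -32
D (Player 2): min(-48, 41) = -48
B (Player 1): max(-32, -48) = -32
F (Player 2): min(-49, -19) = -49
G (Chance): 1/2·-48 + 1/2·30 = -9
E (Player 1): max(-49, -9) = -9
Root (Player 2): min(-32, -9) = -32

-32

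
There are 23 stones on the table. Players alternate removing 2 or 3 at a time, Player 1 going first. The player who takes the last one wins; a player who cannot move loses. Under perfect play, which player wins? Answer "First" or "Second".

W/L table (W = player to move can force a win):
i:   0  1  2  3  4  5  6  7  8  9 10 11 12 13 14 15 16 17 18 19 20 21 22 23
     L  L  W  W  W  L  L  W  W  W  L  L  W  W  W  L  L  W  W  W  L  L  W  W
Position 23 is W, so the first player wins.

First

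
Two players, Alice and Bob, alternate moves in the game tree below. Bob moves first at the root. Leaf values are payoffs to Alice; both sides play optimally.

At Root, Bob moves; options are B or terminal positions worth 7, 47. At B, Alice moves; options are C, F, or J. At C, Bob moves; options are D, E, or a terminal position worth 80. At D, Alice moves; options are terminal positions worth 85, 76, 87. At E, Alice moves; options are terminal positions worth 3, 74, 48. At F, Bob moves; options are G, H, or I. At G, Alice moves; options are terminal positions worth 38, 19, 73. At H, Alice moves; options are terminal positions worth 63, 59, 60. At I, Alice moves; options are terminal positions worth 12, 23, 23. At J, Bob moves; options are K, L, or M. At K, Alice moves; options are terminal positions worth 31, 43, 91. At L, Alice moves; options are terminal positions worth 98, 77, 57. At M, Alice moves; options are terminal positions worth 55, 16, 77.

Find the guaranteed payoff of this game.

7

D (Alice): max(85, 76, 87) = 87
E (Alice): max(3, 74, 48) = 74
C (Bob): min(87, 74, 80) = 74
G (Alice): max(38, 19, 73) = 73
H (Alice): max(63, 59, 60) = 63
I (Alice): max(12, 23, 23) = 23
F (Bob): min(73, 63, 23) = 23
K (Alice): max(31, 43, 91) = 91
L (Alice): max(98, 77, 57) = 98
M (Alice): max(55, 16, 77) = 77
J (Bob): min(91, 98, 77) = 77
B (Alice): max(74, 23, 77) = 77
Root (Bob): min(77, 7, 47) = 7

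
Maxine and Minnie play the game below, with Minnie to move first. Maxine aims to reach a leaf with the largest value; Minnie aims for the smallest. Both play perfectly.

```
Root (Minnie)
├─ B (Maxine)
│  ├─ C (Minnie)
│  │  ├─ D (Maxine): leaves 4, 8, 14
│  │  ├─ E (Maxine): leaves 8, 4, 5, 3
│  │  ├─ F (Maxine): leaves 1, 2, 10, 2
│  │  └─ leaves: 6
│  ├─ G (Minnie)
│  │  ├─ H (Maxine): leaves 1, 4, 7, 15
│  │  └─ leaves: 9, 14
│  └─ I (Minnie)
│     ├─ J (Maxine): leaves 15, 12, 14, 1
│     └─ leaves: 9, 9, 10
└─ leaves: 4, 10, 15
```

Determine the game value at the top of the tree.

4

D (Maxine): max(4, 8, 14) = 14
E (Maxine): max(8, 4, 5, 3) = 8
F (Maxine): max(1, 2, 10, 2) = 10
C (Minnie): min(14, 8, 10, 6) = 6
H (Maxine): max(1, 4, 7, 15) = 15
G (Minnie): min(15, 9, 14) = 9
J (Maxine): max(15, 12, 14, 1) = 15
I (Minnie): min(15, 9, 9, 10) = 9
B (Maxine): max(6, 9, 9) = 9
Root (Minnie): min(9, 4, 10, 15) = 4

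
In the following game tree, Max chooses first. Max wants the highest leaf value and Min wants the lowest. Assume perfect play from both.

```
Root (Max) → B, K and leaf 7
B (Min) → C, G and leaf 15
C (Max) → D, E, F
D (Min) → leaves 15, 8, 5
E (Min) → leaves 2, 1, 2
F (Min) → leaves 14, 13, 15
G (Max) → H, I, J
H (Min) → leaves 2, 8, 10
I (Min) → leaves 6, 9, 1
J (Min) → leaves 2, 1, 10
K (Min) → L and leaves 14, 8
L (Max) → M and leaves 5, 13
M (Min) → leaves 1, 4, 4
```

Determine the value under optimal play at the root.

D (Min): min(15, 8, 5) = 5
E (Min): min(2, 1, 2) = 1
F (Min): min(14, 13, 15) = 13
C (Max): max(5, 1, 13) = 13
H (Min): min(2, 8, 10) = 2
I (Min): min(6, 9, 1) = 1
J (Min): min(2, 1, 10) = 1
G (Max): max(2, 1, 1) = 2
B (Min): min(13, 2, 15) = 2
M (Min): min(1, 4, 4) = 1
L (Max): max(1, 5, 13) = 13
K (Min): min(13, 14, 8) = 8
Root (Max): max(2, 8, 7) = 8

8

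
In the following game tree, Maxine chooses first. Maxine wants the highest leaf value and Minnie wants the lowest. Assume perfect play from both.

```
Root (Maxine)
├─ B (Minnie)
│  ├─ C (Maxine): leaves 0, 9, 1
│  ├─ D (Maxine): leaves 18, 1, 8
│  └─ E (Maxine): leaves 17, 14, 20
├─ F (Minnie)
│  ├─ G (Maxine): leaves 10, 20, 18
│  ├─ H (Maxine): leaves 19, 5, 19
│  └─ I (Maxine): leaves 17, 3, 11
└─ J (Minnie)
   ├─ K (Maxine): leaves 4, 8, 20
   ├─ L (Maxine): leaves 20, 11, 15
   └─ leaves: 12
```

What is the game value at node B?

9

C: max(0, 9, 1) = 9
D: max(18, 1, 8) = 18
E: max(17, 14, 20) = 20
B: min(9, 18, 20) = 9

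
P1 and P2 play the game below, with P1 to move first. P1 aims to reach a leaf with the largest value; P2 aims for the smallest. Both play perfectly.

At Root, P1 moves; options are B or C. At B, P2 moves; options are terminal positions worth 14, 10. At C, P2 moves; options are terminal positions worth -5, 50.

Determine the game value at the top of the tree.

10

B (P2): min(14, 10) = 10
C (P2): min(-5, 50) = -5
Root (P1): max(10, -5) = 10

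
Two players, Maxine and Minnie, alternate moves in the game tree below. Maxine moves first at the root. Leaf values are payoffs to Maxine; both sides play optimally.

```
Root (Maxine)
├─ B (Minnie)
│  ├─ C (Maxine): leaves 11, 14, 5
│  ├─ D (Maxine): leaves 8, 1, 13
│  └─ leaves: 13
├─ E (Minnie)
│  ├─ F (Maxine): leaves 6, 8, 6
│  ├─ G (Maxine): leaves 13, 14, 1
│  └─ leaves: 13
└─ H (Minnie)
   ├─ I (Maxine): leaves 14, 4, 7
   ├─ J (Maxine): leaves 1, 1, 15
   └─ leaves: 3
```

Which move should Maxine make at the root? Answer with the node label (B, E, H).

B

C (Maxine): max(11, 14, 5) = 14
D (Maxine): max(8, 1, 13) = 13
B (Minnie): min(14, 13, 13) = 13
F (Maxine): max(6, 8, 6) = 8
G (Maxine): max(13, 14, 1) = 14
E (Minnie): min(8, 14, 13) = 8
I (Maxine): max(14, 4, 7) = 14
J (Maxine): max(1, 1, 15) = 15
H (Minnie): min(14, 15, 3) = 3
Root (Maxine): max(13, 8, 3) = 13
Maxine picks the child with the highest value: B (value 13).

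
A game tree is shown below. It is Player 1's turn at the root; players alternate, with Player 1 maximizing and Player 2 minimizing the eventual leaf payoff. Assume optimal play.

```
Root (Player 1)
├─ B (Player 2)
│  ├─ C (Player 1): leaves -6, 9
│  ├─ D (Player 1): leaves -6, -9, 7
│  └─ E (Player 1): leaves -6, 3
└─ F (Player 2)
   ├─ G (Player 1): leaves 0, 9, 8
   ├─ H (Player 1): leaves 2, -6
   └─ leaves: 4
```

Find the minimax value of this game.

3

C (Player 1): max(-6, 9) = 9
D (Player 1): max(-6, -9, 7) = 7
E (Player 1): max(-6, 3) = 3
B (Player 2): min(9, 7, 3) = 3
G (Player 1): max(0, 9, 8) = 9
H (Player 1): max(2, -6) = 2
F (Player 2): min(9, 2, 4) = 2
Root (Player 1): max(3, 2) = 3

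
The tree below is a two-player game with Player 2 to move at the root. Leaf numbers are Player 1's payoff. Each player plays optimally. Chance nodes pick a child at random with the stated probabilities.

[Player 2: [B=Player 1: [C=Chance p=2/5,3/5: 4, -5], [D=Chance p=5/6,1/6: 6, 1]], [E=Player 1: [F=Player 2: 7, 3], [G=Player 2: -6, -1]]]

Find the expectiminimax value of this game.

3

C (Chance): 2/5·4 + 3/5·-5 = -1.4
D (Chance): 5/6·6 + 1/6·1 = 5.17
B (Player 1): max(-1.4, 5.17) = 5.17
F (Player 2): min(7, 3) = 3
G (Player 2): min(-6, -1) = -6
E (Player 1): max(3, -6) = 3
Root (Player 2): min(5.17, 3) = 3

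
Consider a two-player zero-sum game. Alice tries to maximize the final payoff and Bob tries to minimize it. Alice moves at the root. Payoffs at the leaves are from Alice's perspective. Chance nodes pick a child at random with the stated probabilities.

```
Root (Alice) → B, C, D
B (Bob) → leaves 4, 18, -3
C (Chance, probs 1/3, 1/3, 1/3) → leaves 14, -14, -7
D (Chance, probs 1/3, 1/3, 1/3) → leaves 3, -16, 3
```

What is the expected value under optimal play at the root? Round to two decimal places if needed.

-2.33

B (Bob): min(4, 18, -3) = -3
C (Chance): 1/3·14 + 1/3·-14 + 1/3·-7 = -2.33
D (Chance): 1/3·3 + 1/3·-16 + 1/3·3 = -3.33
Root (Alice): max(-3, -2.33, -3.33) = -2.33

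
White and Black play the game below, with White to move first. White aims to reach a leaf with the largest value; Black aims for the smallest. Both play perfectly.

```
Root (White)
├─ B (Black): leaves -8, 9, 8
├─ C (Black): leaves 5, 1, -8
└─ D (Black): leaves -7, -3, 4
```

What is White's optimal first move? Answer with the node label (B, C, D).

D

B (Black): min(-8, 9, 8) = -8
C (Black): min(5, 1, -8) = -8
D (Black): min(-7, -3, 4) = -7
Root (White): max(-8, -8, -7) = -7
White picks the child with the highest value: D (value -7).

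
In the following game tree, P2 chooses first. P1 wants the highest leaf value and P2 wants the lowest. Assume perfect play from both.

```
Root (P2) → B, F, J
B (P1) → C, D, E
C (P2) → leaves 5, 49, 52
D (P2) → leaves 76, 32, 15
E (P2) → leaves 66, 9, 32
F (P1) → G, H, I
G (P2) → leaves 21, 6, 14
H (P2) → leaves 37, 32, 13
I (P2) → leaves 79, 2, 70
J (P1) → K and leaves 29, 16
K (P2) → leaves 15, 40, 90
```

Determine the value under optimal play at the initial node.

13

C (P2): min(5, 49, 52) = 5
D (P2): min(76, 32, 15) = 15
E (P2): min(66, 9, 32) = 9
B (P1): max(5, 15, 9) = 15
G (P2): min(21, 6, 14) = 6
H (P2): min(37, 32, 13) = 13
I (P2): min(79, 2, 70) = 2
F (P1): max(6, 13, 2) = 13
K (P2): min(15, 40, 90) = 15
J (P1): max(15, 29, 16) = 29
Root (P2): min(15, 13, 29) = 13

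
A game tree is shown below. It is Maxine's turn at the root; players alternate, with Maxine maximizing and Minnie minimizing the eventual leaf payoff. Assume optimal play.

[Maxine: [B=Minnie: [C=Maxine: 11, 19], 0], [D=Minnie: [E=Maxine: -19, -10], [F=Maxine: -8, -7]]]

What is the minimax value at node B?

0

C: max(11, 19) = 19
B: min(19, 0) = 0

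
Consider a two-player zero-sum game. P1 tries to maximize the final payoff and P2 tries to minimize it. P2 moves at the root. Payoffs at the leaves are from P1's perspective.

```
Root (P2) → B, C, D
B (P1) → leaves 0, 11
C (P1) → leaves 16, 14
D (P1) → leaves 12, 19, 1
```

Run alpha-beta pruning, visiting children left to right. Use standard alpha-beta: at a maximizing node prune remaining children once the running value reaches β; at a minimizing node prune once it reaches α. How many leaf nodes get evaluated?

B [α=-∞,β=+∞]: v=11
C [α=-∞,β=11]: v=16 after child 1 ≥ β → β-cutoff, skip 1
D [α=-∞,β=11]: v=12 after child 1 ≥ β → β-cutoff, skip 2
Root [α=-∞,β=+∞]: v=11
Leaves evaluated: 4 of 7.

4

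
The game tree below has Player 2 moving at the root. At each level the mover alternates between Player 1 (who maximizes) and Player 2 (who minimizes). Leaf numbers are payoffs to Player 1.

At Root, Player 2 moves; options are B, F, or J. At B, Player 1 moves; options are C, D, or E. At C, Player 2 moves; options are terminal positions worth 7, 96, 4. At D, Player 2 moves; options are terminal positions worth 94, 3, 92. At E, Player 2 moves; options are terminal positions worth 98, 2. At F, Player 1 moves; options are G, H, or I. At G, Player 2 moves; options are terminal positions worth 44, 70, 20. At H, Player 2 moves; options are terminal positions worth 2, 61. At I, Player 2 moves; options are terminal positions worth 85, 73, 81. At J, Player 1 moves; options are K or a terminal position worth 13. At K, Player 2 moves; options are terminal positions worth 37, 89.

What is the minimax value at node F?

G: min(44, 70, 20) = 20
H: min(2, 61) = 2
I: min(85, 73, 81) = 73
F: max(20, 2, 73) = 73

73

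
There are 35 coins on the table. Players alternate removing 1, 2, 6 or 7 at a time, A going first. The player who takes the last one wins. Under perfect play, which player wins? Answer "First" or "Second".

Second

Positions where the player to move wins (W) vs loses (L):
i:   0  1  2  3  4  5  6  7  8  9 10 11 12 13 14 15 16 17 18 19 20 21 22 23 24 25 26 27 28 29 30 31 32 33 34 35
     L  W  W  L  W  W  W  W  L  W  W  L  W  W  W  W  L  W  W  L  W  W  W  W  L  W  W  L  W  W  W  W  L  W  W  L
Position 35 is L, so the second player wins.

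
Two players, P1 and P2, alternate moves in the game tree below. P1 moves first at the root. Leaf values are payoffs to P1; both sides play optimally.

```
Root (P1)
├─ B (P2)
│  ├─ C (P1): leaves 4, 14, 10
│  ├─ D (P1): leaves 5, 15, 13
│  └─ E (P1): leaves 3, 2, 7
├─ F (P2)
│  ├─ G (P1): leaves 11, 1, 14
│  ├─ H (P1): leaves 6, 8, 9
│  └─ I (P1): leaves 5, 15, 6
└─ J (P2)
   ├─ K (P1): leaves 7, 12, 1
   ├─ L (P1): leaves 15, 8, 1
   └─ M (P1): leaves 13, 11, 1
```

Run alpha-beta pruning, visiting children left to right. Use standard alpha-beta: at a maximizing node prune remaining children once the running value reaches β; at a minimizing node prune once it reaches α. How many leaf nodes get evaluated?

C [α=-∞,β=+∞]: v=14
D [α=-∞,β=14]: v=15 after child 2 ≥ β → β-cutoff, skip 1
E [α=-∞,β=14]: v=7
B [α=-∞,β=+∞]: v=7
G [α=7,β=+∞]: v=14
H [α=7,β=14]: v=9
I [α=7,β=9]: v=15 after child 2 ≥ β → β-cutoff, skip 1
F [α=7,β=+∞]: v=9
K [α=9,β=+∞]: v=12
L [α=9,β=12]: v=15 after child 1 ≥ β → β-cutoff, skip 2
M [α=9,β=12]: v=13 after child 1 ≥ β → β-cutoff, skip 2
J [α=9,β=+∞]: v=12
Root [α=-∞,β=+∞]: v=12
Leaves evaluated: 21 of 27.

21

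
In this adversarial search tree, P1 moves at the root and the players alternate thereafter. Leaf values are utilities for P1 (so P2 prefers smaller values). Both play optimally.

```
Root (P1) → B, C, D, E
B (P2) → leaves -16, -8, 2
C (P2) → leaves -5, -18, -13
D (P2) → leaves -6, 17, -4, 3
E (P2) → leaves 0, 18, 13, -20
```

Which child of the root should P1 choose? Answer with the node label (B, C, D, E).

B (P2): min(-16, -8, 2) = -16
C (P2): min(-5, -18, -13) = -18
D (P2): min(-6, 17, -4, 3) = -6
E (P2): min(0, 18, 13, -20) = -20
Root (P1): max(-16, -18, -6, -20) = -6
P1 picks the child with the highest value: D (value -6).

D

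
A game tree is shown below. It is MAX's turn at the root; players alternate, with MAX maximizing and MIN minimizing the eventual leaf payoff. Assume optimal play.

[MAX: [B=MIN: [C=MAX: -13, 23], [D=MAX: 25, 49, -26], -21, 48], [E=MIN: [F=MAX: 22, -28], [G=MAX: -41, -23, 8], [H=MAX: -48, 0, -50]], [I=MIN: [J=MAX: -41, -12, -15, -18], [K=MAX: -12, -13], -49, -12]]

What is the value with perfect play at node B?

-21

C: max(-13, 23) = 23
D: max(25, 49, -26) = 49
B: min(23, 49, -21, 48) = -21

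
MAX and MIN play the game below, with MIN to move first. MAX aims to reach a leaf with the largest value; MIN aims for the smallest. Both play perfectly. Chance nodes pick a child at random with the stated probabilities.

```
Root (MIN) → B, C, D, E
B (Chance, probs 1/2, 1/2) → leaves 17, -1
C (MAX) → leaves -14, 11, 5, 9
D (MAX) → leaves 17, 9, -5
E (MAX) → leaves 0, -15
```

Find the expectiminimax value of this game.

0

B (Chance): 1/2·17 + 1/2·-1 = 8
C (MAX): max(-14, 11, 5, 9) = 11
D (MAX): max(17, 9, -5) = 17
E (MAX): max(0, -15) = 0
Root (MIN): min(8, 11, 17, 0) = 0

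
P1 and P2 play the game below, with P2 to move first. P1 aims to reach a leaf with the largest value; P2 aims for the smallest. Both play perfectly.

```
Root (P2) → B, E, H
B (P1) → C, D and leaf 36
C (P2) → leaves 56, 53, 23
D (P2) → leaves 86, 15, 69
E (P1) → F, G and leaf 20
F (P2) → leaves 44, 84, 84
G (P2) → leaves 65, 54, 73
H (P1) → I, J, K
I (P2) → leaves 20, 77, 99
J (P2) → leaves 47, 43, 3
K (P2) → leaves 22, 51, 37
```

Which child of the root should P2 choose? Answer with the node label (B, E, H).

C (P2): min(56, 53, 23) = 23
D (P2): min(86, 15, 69) = 15
B (P1): max(23, 15, 36) = 36
F (P2): min(44, 84, 84) = 44
G (P2): min(65, 54, 73) = 54
E (P1): max(44, 54, 20) = 54
I (P2): min(20, 77, 99) = 20
J (P2): min(47, 43, 3) = 3
K (P2): min(22, 51, 37) = 22
H (P1): max(20, 3, 22) = 22
Root (P2): min(36, 54, 22) = 22
P2 picks the child with the lowest value: H (value 22).

H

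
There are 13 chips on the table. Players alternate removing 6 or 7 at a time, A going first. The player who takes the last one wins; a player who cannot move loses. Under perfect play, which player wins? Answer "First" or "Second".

Mark each pile size as W (mover wins) or L (mover loses):
i:   0  1  2  3  4  5  6  7  8  9 10 11 12 13
     L  L  L  L  L  L  W  W  W  W  W  W  W  L
Position 13 is L, so the second player wins.

Second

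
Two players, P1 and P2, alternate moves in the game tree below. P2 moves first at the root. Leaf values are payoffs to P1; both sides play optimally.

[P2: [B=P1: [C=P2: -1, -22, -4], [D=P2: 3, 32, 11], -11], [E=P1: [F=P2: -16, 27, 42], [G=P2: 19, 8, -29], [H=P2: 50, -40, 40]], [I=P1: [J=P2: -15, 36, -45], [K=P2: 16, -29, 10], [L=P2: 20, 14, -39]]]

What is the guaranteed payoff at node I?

J: min(-15, 36, -45) = -45
K: min(16, -29, 10) = -29
L: min(20, 14, -39) = -39
I: max(-45, -29, -39) = -29

-29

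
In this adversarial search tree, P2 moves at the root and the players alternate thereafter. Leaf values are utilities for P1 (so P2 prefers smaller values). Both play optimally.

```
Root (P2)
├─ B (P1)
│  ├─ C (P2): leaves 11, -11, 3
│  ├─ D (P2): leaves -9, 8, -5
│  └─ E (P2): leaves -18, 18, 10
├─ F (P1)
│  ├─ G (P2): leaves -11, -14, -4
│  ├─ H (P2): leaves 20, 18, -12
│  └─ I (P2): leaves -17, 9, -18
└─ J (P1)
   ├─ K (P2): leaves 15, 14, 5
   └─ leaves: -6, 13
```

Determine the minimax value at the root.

C (P2): min(11, -11, 3) = -11
D (P2): min(-9, 8, -5) = -9
E (P2): min(-18, 18, 10) = -18
B (P1): max(-11, -9, -18) = -9
G (P2): min(-11, -14, -4) = -14
H (P2): min(20, 18, -12) = -12
I (P2): min(-17, 9, -18) = -18
F (P1): max(-14, -12, -18) = -12
K (P2): min(15, 14, 5) = 5
J (P1): max(5, -6, 13) = 13
Root (P2): min(-9, -12, 13) = -12

-12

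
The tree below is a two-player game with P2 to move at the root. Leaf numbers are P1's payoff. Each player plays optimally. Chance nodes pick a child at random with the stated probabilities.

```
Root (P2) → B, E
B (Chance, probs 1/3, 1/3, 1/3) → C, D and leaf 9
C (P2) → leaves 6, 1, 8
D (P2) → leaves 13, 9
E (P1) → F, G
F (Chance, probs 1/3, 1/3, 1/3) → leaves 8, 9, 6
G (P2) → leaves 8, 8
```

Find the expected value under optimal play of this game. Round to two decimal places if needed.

6.33

C (P2): min(6, 1, 8) = 1
D (P2): min(13, 9) = 9
B (Chance): 1/3·1 + 1/3·9 + 1/3·9 = 6.33
F (Chance): 1/3·8 + 1/3·9 + 1/3·6 = 7.67
G (P2): min(8, 8) = 8
E (P1): max(7.67, 8) = 8
Root (P2): min(6.33, 8) = 6.33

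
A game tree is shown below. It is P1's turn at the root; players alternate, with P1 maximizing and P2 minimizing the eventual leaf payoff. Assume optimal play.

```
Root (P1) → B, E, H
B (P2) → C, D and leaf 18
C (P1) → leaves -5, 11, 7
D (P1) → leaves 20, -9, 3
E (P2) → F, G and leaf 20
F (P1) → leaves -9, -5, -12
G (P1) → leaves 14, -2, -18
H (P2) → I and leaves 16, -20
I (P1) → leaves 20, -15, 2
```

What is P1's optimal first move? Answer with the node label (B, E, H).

B

C (P1): max(-5, 11, 7) = 11
D (P1): max(20, -9, 3) = 20
B (P2): min(11, 20, 18) = 11
F (P1): max(-9, -5, -12) = -5
G (P1): max(14, -2, -18) = 14
E (P2): min(-5, 14, 20) = -5
I (P1): max(20, -15, 2) = 20
H (P2): min(20, 16, -20) = -20
Root (P1): max(11, -5, -20) = 11
P1 picks the child with the highest value: B (value 11).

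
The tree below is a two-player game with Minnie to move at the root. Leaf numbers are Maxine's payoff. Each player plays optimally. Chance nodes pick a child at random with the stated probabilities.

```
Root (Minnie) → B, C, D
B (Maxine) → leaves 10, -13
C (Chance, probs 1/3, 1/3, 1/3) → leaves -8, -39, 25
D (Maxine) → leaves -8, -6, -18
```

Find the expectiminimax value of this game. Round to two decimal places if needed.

B (Maxine): max(10, -13) = 10
C (Chance): 1/3·-8 + 1/3·-39 + 1/3·25 = -7.33
D (Maxine): max(-8, -6, -18) = -6
Root (Minnie): min(10, -7.33, -6) = -7.33

-7.33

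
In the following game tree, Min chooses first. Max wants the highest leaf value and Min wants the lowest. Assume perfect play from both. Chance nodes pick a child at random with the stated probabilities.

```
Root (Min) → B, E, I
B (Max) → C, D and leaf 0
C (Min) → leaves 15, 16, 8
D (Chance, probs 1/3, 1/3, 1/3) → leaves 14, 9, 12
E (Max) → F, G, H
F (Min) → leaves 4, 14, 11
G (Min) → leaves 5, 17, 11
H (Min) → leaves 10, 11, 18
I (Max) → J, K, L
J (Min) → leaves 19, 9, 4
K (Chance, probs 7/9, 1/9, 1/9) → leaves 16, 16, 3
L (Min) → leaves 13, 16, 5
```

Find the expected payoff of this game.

10

C (Min): min(15, 16, 8) = 8
D (Chance): 1/3·14 + 1/3·9 + 1/3·12 = 11.67
B (Max): max(8, 11.67, 0) = 11.67
F (Min): min(4, 14, 11) = 4
G (Min): min(5, 17, 11) = 5
H (Min): min(10, 11, 18) = 10
E (Max): max(4, 5, 10) = 10
J (Min): min(19, 9, 4) = 4
K (Chance): 7/9·16 + 1/9·16 + 1/9·3 = 14.56
L (Min): min(13, 16, 5) = 5
I (Max): max(4, 14.56, 5) = 14.56
Root (Min): min(11.67, 10, 14.56) = 10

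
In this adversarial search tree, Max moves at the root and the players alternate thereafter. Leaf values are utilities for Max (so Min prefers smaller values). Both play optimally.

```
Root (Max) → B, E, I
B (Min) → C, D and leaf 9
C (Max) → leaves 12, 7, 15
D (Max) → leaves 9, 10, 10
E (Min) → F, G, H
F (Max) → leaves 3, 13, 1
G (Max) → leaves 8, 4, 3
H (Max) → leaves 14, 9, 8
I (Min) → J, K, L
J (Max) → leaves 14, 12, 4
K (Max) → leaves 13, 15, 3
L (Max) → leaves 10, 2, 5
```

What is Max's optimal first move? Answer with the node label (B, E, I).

C (Max): max(12, 7, 15) = 15
D (Max): max(9, 10, 10) = 10
B (Min): min(15, 10, 9) = 9
F (Max): max(3, 13, 1) = 13
G (Max): max(8, 4, 3) = 8
H (Max): max(14, 9, 8) = 14
E (Min): min(13, 8, 14) = 8
J (Max): max(14, 12, 4) = 14
K (Max): max(13, 15, 3) = 15
L (Max): max(10, 2, 5) = 10
I (Min): min(14, 15, 10) = 10
Root (Max): max(9, 8, 10) = 10
Max picks the child with the highest value: I (value 10).

I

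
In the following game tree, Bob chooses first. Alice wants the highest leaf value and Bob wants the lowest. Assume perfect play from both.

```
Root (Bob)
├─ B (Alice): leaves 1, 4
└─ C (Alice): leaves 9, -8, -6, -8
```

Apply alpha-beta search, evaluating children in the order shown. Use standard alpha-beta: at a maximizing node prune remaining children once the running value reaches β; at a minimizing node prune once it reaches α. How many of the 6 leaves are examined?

3

B [α=-∞,β=+∞]: v=4
C [α=-∞,β=4]: v=9 after child 1 ≥ β → β-cutoff, skip 3
Root [α=-∞,β=+∞]: v=4
Leaves evaluated: 3 of 6.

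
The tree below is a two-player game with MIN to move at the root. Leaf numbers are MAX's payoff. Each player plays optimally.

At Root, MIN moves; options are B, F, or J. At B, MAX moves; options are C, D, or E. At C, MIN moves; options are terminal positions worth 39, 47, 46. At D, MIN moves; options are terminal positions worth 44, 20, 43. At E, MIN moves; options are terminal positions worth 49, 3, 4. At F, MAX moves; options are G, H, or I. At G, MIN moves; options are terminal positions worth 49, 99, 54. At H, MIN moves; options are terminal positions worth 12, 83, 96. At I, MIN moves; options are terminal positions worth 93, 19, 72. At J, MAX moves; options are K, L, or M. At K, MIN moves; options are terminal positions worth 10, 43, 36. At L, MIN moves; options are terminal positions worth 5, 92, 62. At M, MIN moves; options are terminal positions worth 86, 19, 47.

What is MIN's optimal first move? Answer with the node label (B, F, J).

J

C (MIN): min(39, 47, 46) = 39
D (MIN): min(44, 20, 43) = 20
E (MIN): min(49, 3, 4) = 3
B (MAX): max(39, 20, 3) = 39
G (MIN): min(49, 99, 54) = 49
H (MIN): min(12, 83, 96) = 12
I (MIN): min(93, 19, 72) = 19
F (MAX): max(49, 12, 19) = 49
K (MIN): min(10, 43, 36) = 10
L (MIN): min(5, 92, 62) = 5
M (MIN): min(86, 19, 47) = 19
J (MAX): max(10, 5, 19) = 19
Root (MIN): min(39, 49, 19) = 19
MIN picks the child with the lowest value: J (value 19).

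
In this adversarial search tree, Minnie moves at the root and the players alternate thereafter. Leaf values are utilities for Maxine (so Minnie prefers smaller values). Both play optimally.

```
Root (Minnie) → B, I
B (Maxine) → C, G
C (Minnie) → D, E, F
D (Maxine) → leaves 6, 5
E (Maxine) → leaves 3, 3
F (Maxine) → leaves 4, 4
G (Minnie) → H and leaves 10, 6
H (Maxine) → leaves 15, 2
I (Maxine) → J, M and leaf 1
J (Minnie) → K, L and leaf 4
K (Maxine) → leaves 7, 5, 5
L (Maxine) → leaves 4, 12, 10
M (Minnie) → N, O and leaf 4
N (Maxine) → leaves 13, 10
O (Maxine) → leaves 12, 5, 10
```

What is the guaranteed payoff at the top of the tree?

D (Maxine): max(6, 5) = 6
E (Maxine): max(3, 3) = 3
F (Maxine): max(4, 4) = 4
C (Minnie): min(6, 3, 4) = 3
H (Maxine): max(15, 2) = 15
G (Minnie): min(15, 10, 6) = 6
B (Maxine): max(3, 6) = 6
K (Maxine): max(7, 5, 5) = 7
L (Maxine): max(4, 12, 10) = 12
J (Minnie): min(7, 12, 4) = 4
N (Maxine): max(13, 10) = 13
O (Maxine): max(12, 5, 10) = 12
M (Minnie): min(13, 12, 4) = 4
I (Maxine): max(4, 4, 1) = 4
Root (Minnie): min(6, 4) = 4

4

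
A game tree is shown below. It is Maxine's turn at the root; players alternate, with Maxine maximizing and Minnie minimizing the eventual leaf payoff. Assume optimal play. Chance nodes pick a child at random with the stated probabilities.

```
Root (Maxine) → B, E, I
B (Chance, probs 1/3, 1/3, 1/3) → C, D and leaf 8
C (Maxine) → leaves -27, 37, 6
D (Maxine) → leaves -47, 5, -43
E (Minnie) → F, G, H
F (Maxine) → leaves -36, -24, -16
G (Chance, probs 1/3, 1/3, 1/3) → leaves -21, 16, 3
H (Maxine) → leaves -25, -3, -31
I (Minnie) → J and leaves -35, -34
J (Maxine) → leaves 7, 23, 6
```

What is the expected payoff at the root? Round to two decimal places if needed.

C (Maxine): max(-27, 37, 6) = 37
D (Maxine): max(-47, 5, -43) = 5
B (Chance): 1/3·37 + 1/3·5 + 1/3·8 = 16.67
F (Maxine): max(-36, -24, -16) = -16
G (Chance): 1/3·-21 + 1/3·16 + 1/3·3 = -0.67
H (Maxine): max(-25, -3, -31) = -3
E (Minnie): min(-16, -0.67, -3) = -16
J (Maxine): max(7, 23, 6) = 23
I (Minnie): min(23, -35, -34) = -35
Root (Maxine): max(16.67, -16, -35) = 16.67

16.67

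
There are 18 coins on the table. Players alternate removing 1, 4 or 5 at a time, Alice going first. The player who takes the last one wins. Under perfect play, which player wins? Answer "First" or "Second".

Positions where the player to move wins (W) vs loses (L):
i:   0  1  2  3  4  5  6  7  8  9 10 11 12 13 14 15 16 17 18
     L  W  L  W  W  W  W  W  L  W  L  W  W  W  W  W  L  W  L
Position 18 is L, so the second player wins.

Second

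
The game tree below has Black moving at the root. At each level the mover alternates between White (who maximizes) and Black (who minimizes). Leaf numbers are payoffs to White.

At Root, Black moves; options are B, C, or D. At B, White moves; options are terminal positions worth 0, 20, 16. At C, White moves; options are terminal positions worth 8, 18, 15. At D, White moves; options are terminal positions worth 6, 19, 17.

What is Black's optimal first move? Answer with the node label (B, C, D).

B (White): max(0, 20, 16) = 20
C (White): max(8, 18, 15) = 18
D (White): max(6, 19, 17) = 19
Root (Black): min(20, 18, 19) = 18
Black picks the child with the lowest value: C (value 18).

C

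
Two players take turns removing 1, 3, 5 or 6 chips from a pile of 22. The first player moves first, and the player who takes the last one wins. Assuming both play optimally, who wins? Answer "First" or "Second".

Second

Mark each pile size as W (mover wins) or L (mover loses):
i:   0  1  2  3  4  5  6  7  8  9 10 11 12 13 14 15 16 17 18 19 20 21 22
     L  W  L  W  L  W  W  W  W  W  W  L  W  L  W  L  W  W  W  W  W  W  L
Position 22 is L, so the second player wins.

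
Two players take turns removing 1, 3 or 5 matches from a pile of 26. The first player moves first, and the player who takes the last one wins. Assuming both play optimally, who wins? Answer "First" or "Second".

Second

Mark each pile size as W (mover wins) or L (mover loses):
i:   0  1  2  3  4  5  6  7  8  9 10 11 12 13 14 15 16 17 18 19 20 21 22 23 24 25 26
     L  W  L  W  L  W  L  W  L  W  L  W  L  W  L  W  L  W  L  W  L  W  L  W  L  W  L
Position 26 is L, so the second player wins.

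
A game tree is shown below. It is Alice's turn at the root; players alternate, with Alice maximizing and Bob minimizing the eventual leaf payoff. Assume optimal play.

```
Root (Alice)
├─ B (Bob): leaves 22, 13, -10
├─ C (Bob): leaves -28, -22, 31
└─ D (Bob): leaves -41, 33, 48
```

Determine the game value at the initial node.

-10

B (Bob): min(22, 13, -10) = -10
C (Bob): min(-28, -22, 31) = -28
D (Bob): min(-41, 33, 48) = -41
Root (Alice): max(-10, -28, -41) = -10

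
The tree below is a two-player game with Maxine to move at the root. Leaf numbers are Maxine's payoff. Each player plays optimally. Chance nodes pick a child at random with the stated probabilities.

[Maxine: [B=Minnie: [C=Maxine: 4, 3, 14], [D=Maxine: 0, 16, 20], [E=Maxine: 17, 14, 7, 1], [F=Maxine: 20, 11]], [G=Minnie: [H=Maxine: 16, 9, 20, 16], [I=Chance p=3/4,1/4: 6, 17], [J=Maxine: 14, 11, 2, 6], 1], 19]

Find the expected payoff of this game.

C (Maxine): max(4, 3, 14) = 14
D (Maxine): max(0, 16, 20) = 20
E (Maxine): max(17, 14, 7, 1) = 17
F (Maxine): max(20, 11) = 20
B (Minnie): min(14, 20, 17, 20) = 14
H (Maxine): max(16, 9, 20, 16) = 20
I (Chance): 3/4·6 + 1/4·17 = 8.75
J (Maxine): max(14, 11, 2, 6) = 14
G (Minnie): min(20, 8.75, 14, 1) = 1
Root (Maxine): max(14, 1, 19) = 19

19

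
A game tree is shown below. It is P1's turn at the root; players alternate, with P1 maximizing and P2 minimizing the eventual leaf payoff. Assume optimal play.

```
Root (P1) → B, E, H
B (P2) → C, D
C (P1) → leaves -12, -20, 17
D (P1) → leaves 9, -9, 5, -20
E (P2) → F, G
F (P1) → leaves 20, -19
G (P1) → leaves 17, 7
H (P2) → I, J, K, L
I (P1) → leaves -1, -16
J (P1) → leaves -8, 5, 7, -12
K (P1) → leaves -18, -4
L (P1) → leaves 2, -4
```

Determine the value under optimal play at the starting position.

C (P1): max(-12, -20, 17) = 17
D (P1): max(9, -9, 5, -20) = 9
B (P2): min(17, 9) = 9
F (P1): max(20, -19) = 20
G (P1): max(17, 7) = 17
E (P2): min(20, 17) = 17
I (P1): max(-1, -16) = -1
J (P1): max(-8, 5, 7, -12) = 7
K (P1): max(-18, -4) = -4
L (P1): max(2, -4) = 2
H (P2): min(-1, 7, -4, 2) = -4
Root (P1): max(9, 17, -4) = 17

17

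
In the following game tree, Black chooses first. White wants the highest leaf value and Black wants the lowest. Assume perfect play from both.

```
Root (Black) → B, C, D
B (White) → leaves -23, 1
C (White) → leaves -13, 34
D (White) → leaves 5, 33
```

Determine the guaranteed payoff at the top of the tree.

1

B (White): max(-23, 1) = 1
C (White): max(-13, 34) = 34
D (White): max(5, 33) = 33
Root (Black): min(1, 34, 33) = 1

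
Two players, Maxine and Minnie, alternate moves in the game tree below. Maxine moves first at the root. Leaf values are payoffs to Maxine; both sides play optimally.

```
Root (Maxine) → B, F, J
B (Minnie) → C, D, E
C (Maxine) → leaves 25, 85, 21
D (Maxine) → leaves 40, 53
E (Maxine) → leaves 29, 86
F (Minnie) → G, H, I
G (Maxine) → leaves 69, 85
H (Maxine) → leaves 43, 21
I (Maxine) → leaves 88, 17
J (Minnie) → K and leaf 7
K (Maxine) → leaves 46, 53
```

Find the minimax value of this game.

53

C (Maxine): max(25, 85, 21) = 85
D (Maxine): max(40, 53) = 53
E (Maxine): max(29, 86) = 86
B (Minnie): min(85, 53, 86) = 53
G (Maxine): max(69, 85) = 85
H (Maxine): max(43, 21) = 43
I (Maxine): max(88, 17) = 88
F (Minnie): min(85, 43, 88) = 43
K (Maxine): max(46, 53) = 53
J (Minnie): min(53, 7) = 7
Root (Maxine): max(53, 43, 7) = 53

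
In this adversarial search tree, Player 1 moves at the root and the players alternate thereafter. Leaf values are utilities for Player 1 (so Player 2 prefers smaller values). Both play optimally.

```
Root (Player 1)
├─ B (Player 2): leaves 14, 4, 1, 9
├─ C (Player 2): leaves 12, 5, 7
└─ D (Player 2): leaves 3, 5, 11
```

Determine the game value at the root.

5

B (Player 2): min(14, 4, 1, 9) = 1
C (Player 2): min(12, 5, 7) = 5
D (Player 2): min(3, 5, 11) = 3
Root (Player 1): max(1, 5, 3) = 5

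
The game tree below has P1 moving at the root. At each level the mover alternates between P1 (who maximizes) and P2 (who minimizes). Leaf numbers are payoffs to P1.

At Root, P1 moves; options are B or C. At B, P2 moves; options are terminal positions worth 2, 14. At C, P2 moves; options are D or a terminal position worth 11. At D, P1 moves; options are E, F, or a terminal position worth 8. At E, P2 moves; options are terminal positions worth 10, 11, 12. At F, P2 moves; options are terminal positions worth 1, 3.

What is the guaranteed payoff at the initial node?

10

B (P2): min(2, 14) = 2
E (P2): min(10, 11, 12) = 10
F (P2): min(1, 3) = 1
D (P1): max(10, 1, 8) = 10
C (P2): min(10, 11) = 10
Root (P1): max(2, 10) = 10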